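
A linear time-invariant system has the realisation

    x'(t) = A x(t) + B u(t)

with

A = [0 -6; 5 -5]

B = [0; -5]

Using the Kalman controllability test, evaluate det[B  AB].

AB = [[30], [25]]
Controllability matrix C = [B  AB] = [[0, 30], [-5, 25]]
det(C) = 0·25 - 30·(-5) = 0 - (-150) = 150
Since det(C) ≠ 0, rank(C) = 2 and the system is completely controllable.

150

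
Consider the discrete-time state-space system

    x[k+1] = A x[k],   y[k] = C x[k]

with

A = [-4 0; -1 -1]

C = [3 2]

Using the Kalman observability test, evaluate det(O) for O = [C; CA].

22

CA = [[-14, -2]]
Observability matrix O = [C; CA] = [[3, 2], [-14, -2]]
det(O) = 3·(-2) - 2·(-14) = -6 - (-28) = 22
Since det(O) ≠ 0, rank(O) = 2 and the system is completely observable.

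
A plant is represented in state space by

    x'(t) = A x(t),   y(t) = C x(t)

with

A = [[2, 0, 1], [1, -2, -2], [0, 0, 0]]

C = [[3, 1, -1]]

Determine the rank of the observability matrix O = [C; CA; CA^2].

3

CA = [[7, -2, 1]]
CA^2 = [[12, 4, 11]]
Observability matrix O = [C; CA; CA^2] = [[3, 1, -1], [7, -2, 1], [12, 4, 11]]
det(O) = 3·((-2)·11 - 1·4) - 1·(7·11 - 1·12) + (-1)·(7·4 - (-2)·12) = 3·(-26) - 1·65 + (-1)·52 = -195 ≠ 0, so rank(O) = 3.
rank(O) = 3 = n, so the pair (A, C) is completely observable.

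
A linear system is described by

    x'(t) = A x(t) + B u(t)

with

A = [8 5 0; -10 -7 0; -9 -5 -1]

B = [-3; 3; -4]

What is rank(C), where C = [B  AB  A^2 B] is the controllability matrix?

2

AB = [[-9], [9], [16]]
A^2B = [[-27], [27], [20]]
Controllability matrix C = [B  AB  A^2B] = [[-3, -9, -27], [3, 9, 27], [-4, 16, 20]]
The rows r1, r2, r3 of C are linearly dependent: r1 + r2 = 0 (check each entry), so rank(C) ≤ 2.
The 2×2 minor from rows 1, 3, columns 1, 2 is (-3)·16 - (-9)·(-4) = -48 - 36 = -84 ≠ 0, so rank(C) = 2.
rank(C) = 2 < n = 3, so the pair (A, B) is not completely controllable.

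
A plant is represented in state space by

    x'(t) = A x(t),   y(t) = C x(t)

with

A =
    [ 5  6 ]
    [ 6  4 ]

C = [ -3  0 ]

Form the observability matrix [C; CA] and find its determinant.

CA = [[-15, -18]]
Observability matrix O = [C; CA] = [[-3, 0], [-15, -18]]
det(O) = (-3)·(-18) - 0·(-15) = 54 - 0 = 54
Since det(O) ≠ 0, rank(O) = 2 and the system is completely observable.

54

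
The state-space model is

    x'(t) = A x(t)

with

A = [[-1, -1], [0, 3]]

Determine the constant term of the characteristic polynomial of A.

-3

For a 2×2 matrix, det(sI - A) = s^2 - (tr A)s + det A.
tr A = 2, det A = -3.
So p(s) = s^2 - 2s - 3.
The constant term is -3.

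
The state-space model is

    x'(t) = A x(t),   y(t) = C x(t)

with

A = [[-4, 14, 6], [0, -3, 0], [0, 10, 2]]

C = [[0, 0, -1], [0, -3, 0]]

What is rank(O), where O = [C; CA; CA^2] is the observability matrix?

CA = [[0, -10, -2], [0, 9, 0]]
CA^2 = [[0, 10, -4], [0, -27, 0]]
Observability matrix O = [C; CA; CA^2] = [[0, 0, -1], [0, -3, 0], [0, -10, -2], [0, 9, 0], [0, 10, -4], [0, -27, 0]]
Column 1 of O is identically zero, so rank(O) ≤ 2.
The 2×2 minor from rows 1, 2, columns 2, 3 is 0·0 - (-1)·(-3) = 0 - 3 = -3 ≠ 0, so rank(O) = 2.
rank(O) = 2 < n = 3, so the pair (A, C) is not completely observable.

2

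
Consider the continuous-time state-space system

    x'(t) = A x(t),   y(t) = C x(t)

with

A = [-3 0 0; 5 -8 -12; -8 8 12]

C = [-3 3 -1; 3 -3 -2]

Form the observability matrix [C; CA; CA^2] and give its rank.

CA = [[32, -32, -48], [-8, 8, 12]]
CA^2 = [[128, -128, -192], [-32, 32, 48]]
Observability matrix O = [C; CA; CA^2] = [[-3, 3, -1], [3, -3, -2], [32, -32, -48], [-8, 8, 12], [128, -128, -192], [-32, 32, 48]]
The columns c1, c2, c3 of O are linearly dependent: c1 + c2 = 0 (check each entry), so rank(O) ≤ 2.
The 2×2 minor from rows 1, 2, columns 1, 3 is (-3)·(-2) - (-1)·3 = 6 - (-3) = 9 ≠ 0, so rank(O) = 2.
rank(O) = 2 < n = 3, so the pair (A, C) is not completely observable.

2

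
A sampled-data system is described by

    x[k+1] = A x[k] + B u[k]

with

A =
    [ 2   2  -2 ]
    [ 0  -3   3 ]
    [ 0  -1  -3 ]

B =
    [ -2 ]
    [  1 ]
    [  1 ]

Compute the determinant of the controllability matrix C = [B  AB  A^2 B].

AB = [[-4], [0], [-4]]
A^2B = [[0], [-12], [12]]
Controllability matrix C = [B  AB  A^2B] = [[-2, -4, 0], [1, 0, -12], [1, -4, 12]]
Expanding along the first row, det(C) = (-2)·(0·12 - (-12)·(-4)) - (-4)·(1·12 - (-12)·1) + 0·(1·(-4) - 0·1) = (-2)·(-48) - (-4)·24 + 0·(-4) = 192
Since det(C) ≠ 0, rank(C) = 3 and the system is completely controllable.

192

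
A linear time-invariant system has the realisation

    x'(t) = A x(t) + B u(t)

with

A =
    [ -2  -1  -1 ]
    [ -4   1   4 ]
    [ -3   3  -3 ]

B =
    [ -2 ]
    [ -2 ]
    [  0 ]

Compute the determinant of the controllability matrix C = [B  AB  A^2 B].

0

AB = [[6], [6], [0]]
A^2B = [[-18], [-18], [0]]
Controllability matrix C = [B  AB  A^2B] = [[-2, 6, -18], [-2, 6, -18], [0, 0, 0]]
Expanding along the first row, det(C) = (-2)·(6·0 - (-18)·0) - 6·((-2)·0 - (-18)·0) + (-18)·((-2)·0 - 6·0) = (-2)·0 - 6·0 + (-18)·0 = 0
Since det(C) = 0, rank(C) < 3 and the system is not completely controllable.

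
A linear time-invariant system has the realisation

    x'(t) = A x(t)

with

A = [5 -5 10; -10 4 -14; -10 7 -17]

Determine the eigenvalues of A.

det(sI - A) = s^3 - (tr A)s^2 + (M11 + M22 + M33)s - det A, where Mii is the 2×2 principal minor of A obtained by deleting row i and column i.
tr A = 5 + 4 + (-17) = -8; M11 = 4·(-17) - (-14)·7 = -68 - (-98) = 30; M22 = 5·(-17) - 10·(-10) = -85 - (-100) = 15; M33 = 5·4 - (-5)·(-10) = 20 - 50 = -30; sum of minors = 15.
det A = 5·(4·(-17) - (-14)·7) - (-5)·((-10)·(-17) - (-14)·(-10)) + 10·((-10)·7 - 4·(-10)) = 5·30 - (-5)·30 + 10·(-30) = 0.
So p(s) = det(sI - A) = s^3 + 8s^2 + 15s.
The constant term is 0, so p(s) = s(s^2 + 8s + 15).
Factor s^2 + 8s + 15: two numbers with sum -8 and product 15 are -3 and -5, so s^2 + 8s + 15 = (s + 3)(s + 5).
Hence p(s) = s (s + 3) (s + 5), with roots -5, -3, 0.
At least one eigenvalue has non-negative real part, so the system is not asymptotically stable.

-5, -3, 0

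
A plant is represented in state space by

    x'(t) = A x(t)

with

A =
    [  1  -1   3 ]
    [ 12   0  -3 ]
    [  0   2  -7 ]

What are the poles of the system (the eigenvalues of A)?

det(sI - A) = s^3 - (tr A)s^2 + (M11 + M22 + M33)s - det A, where Mii is the 2×2 principal minor of A obtained by deleting row i and column i.
tr A = 1 + 0 + (-7) = -6; M11 = 0·(-7) - (-3)·2 = 0 - (-6) = 6; M22 = 1·(-7) - 3·0 = -7 - 0 = -7; M33 = 1·0 - (-1)·12 = 0 - (-12) = 12; sum of minors = 11.
det A = 1·(0·(-7) - (-3)·2) - (-1)·(12·(-7) - (-3)·0) + 3·(12·2 - 0·0) = 1·6 - (-1)·(-84) + 3·24 = -6.
So p(s) = det(sI - A) = s^3 + 6s^2 + 11s + 6.
Rational-root test: any integer root divides 6. Testing small divisors, s = -1 works: p(-1) = -1 + 6 + (-11) + 6 = 0, so (s + 1) is a factor.
Dividing, p(s) = (s + 1)(s^2 + 5s + 6).
Factor s^2 + 5s + 6: two numbers with sum -5 and product 6 are -2 and -3, so s^2 + 5s + 6 = (s + 2)(s + 3).
Hence p(s) = (s + 1) (s + 2) (s + 3), with roots -3, -2, -1.
All eigenvalues have negative real part, so the system is asymptotically stable.

-3, -2, -1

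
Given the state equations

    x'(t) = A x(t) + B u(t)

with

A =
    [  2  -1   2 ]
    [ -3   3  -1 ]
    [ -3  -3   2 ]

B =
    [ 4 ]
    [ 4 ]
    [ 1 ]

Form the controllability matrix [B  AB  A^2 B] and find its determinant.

4443

AB = [[6], [-1], [-22]]
A^2B = [[-31], [1], [-59]]
Controllability matrix C = [B  AB  A^2B] = [[4, 6, -31], [4, -1, 1], [1, -22, -59]]
Expanding along the first row, det(C) = 4·((-1)·(-59) - 1·(-22)) - 6·(4·(-59) - 1·1) + (-31)·(4·(-22) - (-1)·1) = 4·81 - 6·(-237) + (-31)·(-87) = 4443
Since det(C) ≠ 0, rank(C) = 3 and the system is completely controllable.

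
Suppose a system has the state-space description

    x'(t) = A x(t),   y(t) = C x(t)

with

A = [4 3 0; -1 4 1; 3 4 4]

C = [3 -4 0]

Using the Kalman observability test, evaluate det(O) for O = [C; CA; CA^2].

3

CA = [[16, -7, -4]]
CA^2 = [[59, 4, -23]]
Observability matrix O = [C; CA; CA^2] = [[3, -4, 0], [16, -7, -4], [59, 4, -23]]
Expanding along the first row, det(O) = 3·((-7)·(-23) - (-4)·4) - (-4)·(16·(-23) - (-4)·59) + 0·(16·4 - (-7)·59) = 3·177 - (-4)·(-132) + 0·477 = 3
Since det(O) ≠ 0, rank(O) = 3 and the system is completely observable.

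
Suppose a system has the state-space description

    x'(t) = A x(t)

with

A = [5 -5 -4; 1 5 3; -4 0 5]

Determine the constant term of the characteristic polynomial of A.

-130

Expand det(sI - A) for the 3×3 matrix.
p(s) = s^3 - 15s^2 + 64s - 130.
(Check: constant term = det(-A) = (-1)^3 det A = -130; coefficient of s^2 = -tr A = -15.)
The constant term is -130.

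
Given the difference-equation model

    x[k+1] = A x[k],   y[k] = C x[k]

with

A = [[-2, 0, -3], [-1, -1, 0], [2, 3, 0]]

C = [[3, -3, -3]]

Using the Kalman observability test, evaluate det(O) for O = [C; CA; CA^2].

-2295

CA = [[-9, -6, -9]]
CA^2 = [[6, -21, 27]]
Observability matrix O = [C; CA; CA^2] = [[3, -3, -3], [-9, -6, -9], [6, -21, 27]]
Expanding along the first row, det(O) = 3·((-6)·27 - (-9)·(-21)) - (-3)·((-9)·27 - (-9)·6) + (-3)·((-9)·(-21) - (-6)·6) = 3·(-351) - (-3)·(-189) + (-3)·225 = -2295
Since det(O) ≠ 0, rank(O) = 3 and the system is completely observable.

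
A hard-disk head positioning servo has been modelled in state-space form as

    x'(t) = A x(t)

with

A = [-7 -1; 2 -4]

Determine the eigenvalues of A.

det(sI - A) = s^2 - (tr A)s + det A, with tr A = (-7) + (-4) = -11 and det A = (-7)·(-4) - (-1)·2 = 28 - (-2) = 30.
So p(s) = det(sI - A) = s^2 + 11s + 30.
Factor s^2 + 11s + 30: two numbers with sum -11 and product 30 are -5 and -6, so s^2 + 11s + 30 = (s + 5)(s + 6).
Hence p(s) = (s + 5) (s + 6), with roots -6, -5.
All eigenvalues have negative real part, so the system is asymptotically stable.

-6, -5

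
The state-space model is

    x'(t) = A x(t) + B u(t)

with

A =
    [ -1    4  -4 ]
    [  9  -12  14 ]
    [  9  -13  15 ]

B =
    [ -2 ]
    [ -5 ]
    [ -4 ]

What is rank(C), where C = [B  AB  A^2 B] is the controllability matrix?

2

AB = [[-2], [-14], [-13]]
A^2B = [[-2], [-32], [-31]]
Controllability matrix C = [B  AB  A^2B] = [[-2, -2, -2], [-5, -14, -32], [-4, -13, -31]]
The rows r1, r2, r3 of C are linearly dependent: r1 - 2·r2 + 2·r3 = 0 (check each entry), so rank(C) ≤ 2.
The 2×2 minor from rows 1, 2, columns 1, 2 is (-2)·(-14) - (-2)·(-5) = 28 - 10 = 18 ≠ 0, so rank(C) = 2.
rank(C) = 2 < n = 3, so the pair (A, B) is not completely controllable.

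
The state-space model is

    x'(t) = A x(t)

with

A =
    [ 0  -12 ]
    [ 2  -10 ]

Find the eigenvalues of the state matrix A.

det(sI - A) = s^2 - (tr A)s + det A, with tr A = 0 + (-10) = -10 and det A = 0·(-10) - (-12)·2 = 0 - (-24) = 24.
So p(s) = det(sI - A) = s^2 + 10s + 24.
Factor s^2 + 10s + 24: two numbers with sum -10 and product 24 are -4 and -6, so s^2 + 10s + 24 = (s + 4)(s + 6).
Hence p(s) = (s + 4) (s + 6), with roots -6, -4.
All eigenvalues have negative real part, so the system is asymptotically stable.

-6, -4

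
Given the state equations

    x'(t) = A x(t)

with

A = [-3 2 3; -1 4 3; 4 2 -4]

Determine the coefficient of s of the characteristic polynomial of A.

-32

Expand det(sI - A) for the 3×3 matrix.
p(s) = s^3 + 3s^2 - 32s - 28.
(Check: constant term = det(-A) = (-1)^3 det A = -28; coefficient of s^2 = -tr A = 3.)
The coefficient of s is -32.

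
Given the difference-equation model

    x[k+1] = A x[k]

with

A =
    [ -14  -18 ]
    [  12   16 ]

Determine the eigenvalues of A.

det(zI - A) = z^2 - (tr A)z + det A, with tr A = (-14) + 16 = 2 and det A = (-14)·16 - (-18)·12 = -224 - (-216) = -8.
So p(z) = det(zI - A) = z^2 - 2z - 8.
Factor z^2 - 2z - 8: two numbers with sum 2 and product -8 are 4 and -2, so z^2 - 2z - 8 = (z - 4)(z + 2).
Hence p(z) = (z - 4) (z + 2), with roots -2, 4.

-2, 4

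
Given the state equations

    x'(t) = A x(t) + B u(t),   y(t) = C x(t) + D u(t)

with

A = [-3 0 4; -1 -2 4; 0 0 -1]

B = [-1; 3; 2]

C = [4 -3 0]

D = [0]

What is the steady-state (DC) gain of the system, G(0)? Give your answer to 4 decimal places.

-3.6667

G(0) = C(-A)^{-1}B + D = -C A^{-1} B + D.
det A = -6, so A^{-1} = (1/-6)·adj(A) = [[-1/3, 0, -4/3], [1/6, -1/2, -4/3], [0, 0, -1]]
A^{-1} B = [-7/3, -13/3, -2]^T
C A^{-1} B = 11/3
G(0) = D - C A^{-1} B = 0 - (11/3) = -11/3 ≈ -3.6667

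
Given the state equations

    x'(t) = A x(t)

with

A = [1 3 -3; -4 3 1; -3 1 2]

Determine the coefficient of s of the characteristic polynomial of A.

13

Expand det(sI - A) for the 3×3 matrix.
p(s) = s^3 - 6s^2 + 13s - 5.
(Check: constant term = det(-A) = (-1)^3 det A = -5; coefficient of s^2 = -tr A = -6.)
The coefficient of s is 13.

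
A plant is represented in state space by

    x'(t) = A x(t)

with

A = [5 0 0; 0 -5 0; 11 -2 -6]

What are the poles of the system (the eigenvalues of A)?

-6, -5, 5

det(sI - A) = s^3 - (tr A)s^2 + (M11 + M22 + M33)s - det A, where Mii is the 2×2 principal minor of A obtained by deleting row i and column i.
tr A = 5 + (-5) + (-6) = -6; M11 = (-5)·(-6) - 0·(-2) = 30 - 0 = 30; M22 = 5·(-6) - 0·11 = -30 - 0 = -30; M33 = 5·(-5) - 0·0 = -25 - 0 = -25; sum of minors = -25.
det A = 5·((-5)·(-6) - 0·(-2)) - 0·(0·(-6) - 0·11) + 0·(0·(-2) - (-5)·11) = 5·30 - 0·0 + 0·55 = 150.
So p(s) = det(sI - A) = s^3 + 6s^2 - 25s - 150.
Rational-root test: any integer root divides -150. Testing small divisors, s = -5 works: p(-5) = -125 + 150 + 125 + (-150) = 0, so (s + 5) is a factor.
Dividing, p(s) = (s + 5)(s^2 + s - 30).
Factor s^2 + s - 30: two numbers with sum -1 and product -30 are 5 and -6, so s^2 + s - 30 = (s - 5)(s + 6).
Hence p(s) = (s - 5) (s + 5) (s + 6), with roots -6, -5, 5.
At least one eigenvalue has non-negative real part, so the system is not asymptotically stable.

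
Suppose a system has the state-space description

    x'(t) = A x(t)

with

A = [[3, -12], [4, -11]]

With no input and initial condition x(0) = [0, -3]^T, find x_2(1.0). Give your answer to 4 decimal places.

0.3672

det(sI - A) = s^2 - (tr A)s + det A, with tr A = 3 + (-11) = -8 and det A = 3·(-11) - (-12)·4 = -33 - (-48) = 15.
So p(s) = det(sI - A) = s^2 + 8s + 15.
Factor s^2 + 8s + 15: two numbers with sum -8 and product 15 are -3 and -5, so s^2 + 8s + 15 = (s + 3)(s + 5).
Hence p(s) = (s + 3) (s + 5), with roots -5, -3.
The eigenvalues -5, -3 are distinct and real, so A is diagonalisable and x(t) = e^{At} x(0) = V diag(e^{λ_i t}) V^{-1} x(0), where the columns of V are the eigenvectors.
λ = -5: A - (-5)I = [[8, -12], [4, -6]]. Row 1 gives 8·v1 + (-12)·v2 = 0, so take v_1 = [3, 2]^T.
λ = -3: A - (-3)I = [[6, -12], [4, -8]]. Row 1 gives 6·v1 + (-12)·v2 = 0, so take v_2 = [2, 1]^T.
V = [v_1 v_2] = [[3, 2], [2, 1]] has det V = -1, so V^{-1} = adj(V)/det V = [[-1, 2], [2, -3]].
Modal coordinates z(0) = V^{-1} x(0): (-1)·0 + 2·(-3) = -6; 2·0 + (-3)·(-3) = 9; so z(0) = [-6, 9]^T.
x_2(t) = Σ_i (v_i)_2 · z_i(0) · e^{λ_i t} (row 2 of V times the modal terms).
x_2(1.0) = 2·(-6)·e^{-5·1.0} + 1·9·e^{-3·1.0} = (-12)·0.006738 + 9·0.049787 = 0.3672.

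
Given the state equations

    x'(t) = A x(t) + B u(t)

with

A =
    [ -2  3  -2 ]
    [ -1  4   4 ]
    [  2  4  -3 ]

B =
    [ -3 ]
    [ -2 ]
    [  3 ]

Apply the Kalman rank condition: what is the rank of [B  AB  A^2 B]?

AB = [[-6], [7], [-23]]
A^2B = [[79], [-58], [85]]
Controllability matrix C = [B  AB  A^2B] = [[-3, -6, 79], [-2, 7, -58], [3, -23, 85]]
det(C) = (-3)·(7·85 - (-58)·(-23)) - (-6)·((-2)·85 - (-58)·3) + 79·((-2)·(-23) - 7·3) = (-3)·(-739) - (-6)·4 + 79·25 = 4216 ≠ 0, so rank(C) = 3.
rank(C) = 3 = n, so the pair (A, B) is completely controllable.

3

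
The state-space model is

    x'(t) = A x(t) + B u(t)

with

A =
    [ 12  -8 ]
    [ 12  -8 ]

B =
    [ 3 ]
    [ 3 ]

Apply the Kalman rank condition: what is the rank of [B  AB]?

1

AB = [[12], [12]]
Controllability matrix C = [B  AB] = [[3, 12], [3, 12]]
Every column of C is a scalar multiple of column 1 = [3, 3] (multipliers 1, 4), so the columns span a one-dimensional space.
C ≠ 0, hence rank(C) = 1.
rank(C) = 1 < n = 2, so the pair (A, B) is not completely controllable.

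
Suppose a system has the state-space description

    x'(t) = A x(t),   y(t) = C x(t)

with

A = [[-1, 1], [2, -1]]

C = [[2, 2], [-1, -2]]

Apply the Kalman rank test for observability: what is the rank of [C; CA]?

CA = [[2, 0], [-3, 1]]
Observability matrix O = [C; CA] = [[2, 2], [-1, -2], [2, 0], [-3, 1]]
Take the 2×2 submatrix of O formed by rows 1, 2: [[2, 2], [-1, -2]]. Its determinant is 2·(-2) - 2·(-1) = -4 - (-2) = -2 ≠ 0.
So rank(O) ≥ 2; since O has 2 columns, rank(O) = 2.
rank(O) = 2 = n, so the pair (A, C) is completely observable.

2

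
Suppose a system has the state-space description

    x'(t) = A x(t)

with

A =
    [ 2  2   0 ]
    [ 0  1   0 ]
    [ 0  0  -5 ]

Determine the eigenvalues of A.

det(sI - A) = s^3 - (tr A)s^2 + (M11 + M22 + M33)s - det A, where Mii is the 2×2 principal minor of A obtained by deleting row i and column i.
tr A = 2 + 1 + (-5) = -2; M11 = 1·(-5) - 0·0 = -5 - 0 = -5; M22 = 2·(-5) - 0·0 = -10 - 0 = -10; M33 = 2·1 - 2·0 = 2 - 0 = 2; sum of minors = -13.
det A = 2·(1·(-5) - 0·0) - 2·(0·(-5) - 0·0) + 0·(0·0 - 1·0) = 2·(-5) - 2·0 + 0·0 = -10.
So p(s) = det(sI - A) = s^3 + 2s^2 - 13s + 10.
Rational-root test: any integer root divides 10. Testing small divisors, s = 1 works: p(1) = 1 + 2 + (-13) + 10 = 0, so (s - 1) is a factor.
Dividing, p(s) = (s - 1)(s^2 + 3s - 10).
Factor s^2 + 3s - 10: two numbers with sum -3 and product -10 are 2 and -5, so s^2 + 3s - 10 = (s - 2)(s + 5).
Hence p(s) = (s - 2) (s - 1) (s + 5), with roots -5, 1, 2.
At least one eigenvalue has non-negative real part, so the system is not asymptotically stable.

-5, 1, 2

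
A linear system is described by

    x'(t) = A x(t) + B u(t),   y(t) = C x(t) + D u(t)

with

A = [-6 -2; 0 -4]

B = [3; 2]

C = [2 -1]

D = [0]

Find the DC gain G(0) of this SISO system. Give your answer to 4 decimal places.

G(0) = C(-A)^{-1}B + D = -C A^{-1} B + D.
det A = 24, so A^{-1} = (1/24)·adj(A) = [[-1/6, 1/12], [0, -1/4]]
A^{-1} B = [-1/3, -1/2]^T
C A^{-1} B = -1/6
G(0) = D - C A^{-1} B = 0 - (-1/6) = 1/6 ≈ 0.1667

0.1667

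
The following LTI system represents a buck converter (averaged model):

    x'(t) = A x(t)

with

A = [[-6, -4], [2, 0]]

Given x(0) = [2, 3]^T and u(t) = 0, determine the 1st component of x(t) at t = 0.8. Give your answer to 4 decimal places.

-1.2076

det(sI - A) = s^2 - (tr A)s + det A, with tr A = (-6) + 0 = -6 and det A = (-6)·0 - (-4)·2 = 0 - (-8) = 8.
So p(s) = det(sI - A) = s^2 + 6s + 8.
Factor s^2 + 6s + 8: two numbers with sum -6 and product 8 are -2 and -4, so s^2 + 6s + 8 = (s + 2)(s + 4).
Hence p(s) = (s + 2) (s + 4), with roots -4, -2.
The eigenvalues -4, -2 are distinct and real, so A is diagonalisable and x(t) = e^{At} x(0) = V diag(e^{λ_i t}) V^{-1} x(0), where the columns of V are the eigenvectors.
λ = -4: A - (-4)I = [[-2, -4], [2, 4]]. Row 1 gives (-2)·v1 + (-4)·v2 = 0, so take v_1 = [2, -1]^T.
λ = -2: A - (-2)I = [[-4, -4], [2, 2]]. Row 1 gives (-4)·v1 + (-4)·v2 = 0, so take v_2 = [1, -1]^T.
V = [v_1 v_2] = [[2, 1], [-1, -1]] has det V = -1, so V^{-1} = adj(V)/det V = [[1, 1], [-1, -2]].
Modal coordinates z(0) = V^{-1} x(0): 1·2 + 1·3 = 5; (-1)·2 + (-2)·3 = -8; so z(0) = [5, -8]^T.
x_1(t) = Σ_i (v_i)_1 · z_i(0) · e^{λ_i t} (row 1 of V times the modal terms).
x_1(0.8) = 2·5·e^{-4·0.8} + 1·(-8)·e^{-2·0.8} = 10·0.040762 + (-8)·0.201897 = -1.2076.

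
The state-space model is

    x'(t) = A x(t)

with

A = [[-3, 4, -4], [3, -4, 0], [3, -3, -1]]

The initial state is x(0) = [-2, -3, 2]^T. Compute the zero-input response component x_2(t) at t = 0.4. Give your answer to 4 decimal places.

-2.9068

det(sI - A) = s^3 - (tr A)s^2 + (M11 + M22 + M33)s - det A, where Mii is the 2×2 principal minor of A obtained by deleting row i and column i.
tr A = (-3) + (-4) + (-1) = -8; M11 = (-4)·(-1) - 0·(-3) = 4 - 0 = 4; M22 = (-3)·(-1) - (-4)·3 = 3 - (-12) = 15; M33 = (-3)·(-4) - 4·3 = 12 - 12 = 0; sum of minors = 19.
det A = (-3)·((-4)·(-1) - 0·(-3)) - 4·(3·(-1) - 0·3) + (-4)·(3·(-3) - (-4)·3) = (-3)·4 - 4·(-3) + (-4)·3 = -12.
So p(s) = det(sI - A) = s^3 + 8s^2 + 19s + 12.
Rational-root test: any integer root divides 12. Testing small divisors, s = -1 works: p(-1) = -1 + 8 + (-19) + 12 = 0, so (s + 1) is a factor.
Dividing, p(s) = (s + 1)(s^2 + 7s + 12).
Factor s^2 + 7s + 12: two numbers with sum -7 and product 12 are -3 and -4, so s^2 + 7s + 12 = (s + 3)(s + 4).
Hence p(s) = (s + 1) (s + 3) (s + 4), with roots -4, -3, -1.
The eigenvalues -4, -3, -1 are distinct and real, so A is diagonalisable and x(t) = e^{At} x(0) = V diag(e^{λ_i t}) V^{-1} x(0), where the columns of V are the eigenvectors.
λ = -4: A - (-4)I = [[1, 4, -4], [3, 0, 0], [3, -3, 3]]. v must be orthogonal to every row; (row 1) × (row 2) = [0, -12, -12], so take v_1 = [0, -1, -1]^T.
λ = -3: A - (-3)I = [[0, 4, -4], [3, -1, 0], [3, -3, 2]]. v must be orthogonal to every row; (row 1) × (row 2) = [-4, -12, -12], so take v_2 = [-1, -3, -3]^T.
λ = -1: A - (-1)I = [[-2, 4, -4], [3, -3, 0], [3, -3, 0]]. v must be orthogonal to every row; (row 1) × (row 2) = [-12, -12, -6], so take v_3 = [2, 2, 1]^T.
V = [v_1 v_2 v_3] = [[0, -1, 2], [-1, -3, 2], [-1, -3, 1]] has det V = 1, so V^{-1} = adj(V)/det V = [[3, -5, 4], [-1, 2, -2], [0, 1, -1]].
Modal coordinates z(0) = V^{-1} x(0): 3·(-2) + (-5)·(-3) + 4·2 = 17; (-1)·(-2) + 2·(-3) + (-2)·2 = -8; 0·(-2) + 1·(-3) + (-1)·2 = -5; so z(0) = [17, -8, -5]^T.
x_2(t) = Σ_i (v_i)_2 · z_i(0) · e^{λ_i t} (row 2 of V times the modal terms).
x_2(0.4) = (-1)·17·e^{-4·0.4} + (-3)·(-8)·e^{-3·0.4} + 2·(-5)·e^{-1·0.4} = (-17)·0.201897 + 24·0.301194 + (-10)·0.670320 = -2.9068.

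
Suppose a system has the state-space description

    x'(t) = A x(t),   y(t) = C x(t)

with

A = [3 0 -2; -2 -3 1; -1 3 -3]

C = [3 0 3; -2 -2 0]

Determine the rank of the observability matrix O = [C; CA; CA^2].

CA = [[6, 9, -15], [-2, 6, 2]]
CA^2 = [[15, -72, 42], [-20, -12, 4]]
Observability matrix O = [C; CA; CA^2] = [[3, 0, 3], [-2, -2, 0], [6, 9, -15], [-2, 6, 2], [15, -72, 42], [-20, -12, 4]]
Take the 3×3 submatrix of O formed by rows 1, 2, 3: [[3, 0, 3], [-2, -2, 0], [6, 9, -15]]. Its determinant is 3·((-2)·(-15) - 0·9) - 0·((-2)·(-15) - 0·6) + 3·((-2)·9 - (-2)·6) = 3·30 - 0·30 + 3·(-6) = 72 ≠ 0.
So rank(O) ≥ 3; since O has 3 columns, rank(O) = 3.
rank(O) = 3 = n, so the pair (A, C) is completely observable.

3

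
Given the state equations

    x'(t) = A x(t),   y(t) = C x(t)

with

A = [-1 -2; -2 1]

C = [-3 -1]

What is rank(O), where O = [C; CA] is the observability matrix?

2

CA = [[5, 5]]
Observability matrix O = [C; CA] = [[-3, -1], [5, 5]]
det(O) = (-3)·5 - (-1)·5 = -15 - (-5) = -10 ≠ 0, so rank(O) = 2.
rank(O) = 2 = n, so the pair (A, C) is completely observable.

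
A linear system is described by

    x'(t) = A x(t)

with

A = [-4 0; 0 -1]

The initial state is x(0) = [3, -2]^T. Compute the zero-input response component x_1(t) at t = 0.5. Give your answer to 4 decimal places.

det(sI - A) = s^2 - (tr A)s + det A, with tr A = (-4) + (-1) = -5 and det A = (-4)·(-1) - 0·0 = 4 - 0 = 4.
So p(s) = det(sI - A) = s^2 + 5s + 4.
Factor s^2 + 5s + 4: two numbers with sum -5 and product 4 are -1 and -4, so s^2 + 5s + 4 = (s + 1)(s + 4).
Hence p(s) = (s + 1) (s + 4), with roots -4, -1.
The eigenvalues -4, -1 are distinct and real, so A is diagonalisable and x(t) = e^{At} x(0) = V diag(e^{λ_i t}) V^{-1} x(0), where the columns of V are the eigenvectors.
λ = -4: A - (-4)I = [[0, 0], [0, 3]]. Row 2 gives 0·v1 + 3·v2 = 0, so take v_1 = [1, 0]^T.
λ = -1: A - (-1)I = [[-3, 0], [0, 0]]. Row 1 gives (-3)·v1 + 0·v2 = 0, so take v_2 = [0, 1]^T.
V = [v_1 v_2] = [[1, 0], [0, 1]] has det V = 1, so V^{-1} = adj(V)/det V = [[1, 0], [0, 1]].
Modal coordinates z(0) = V^{-1} x(0): 1·3 + 0·(-2) = 3; 0·3 + 1·(-2) = -2; so z(0) = [3, -2]^T.
x_1(t) = Σ_i (v_i)_1 · z_i(0) · e^{λ_i t} (row 1 of V times the modal terms).
x_1(0.5) = 1·3·e^{-4·0.5} + 0·(-2)·e^{-1·0.5} = 3·0.135335 + 0·0.606531 = 0.4060.

0.4060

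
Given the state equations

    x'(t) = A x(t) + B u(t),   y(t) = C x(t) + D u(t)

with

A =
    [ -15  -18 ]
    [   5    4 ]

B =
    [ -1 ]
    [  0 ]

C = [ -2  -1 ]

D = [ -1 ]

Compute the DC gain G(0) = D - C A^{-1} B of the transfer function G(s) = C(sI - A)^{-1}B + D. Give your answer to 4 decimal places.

G(0) = C(-A)^{-1}B + D = -C A^{-1} B + D.
det A = 30, so A^{-1} = (1/30)·adj(A) = [[2/15, 3/5], [-1/6, -1/2]]
A^{-1} B = [-2/15, 1/6]^T
C A^{-1} B = 1/10
G(0) = D - C A^{-1} B = -1 - (1/10) = -11/10 ≈ -1.1000

-1.1000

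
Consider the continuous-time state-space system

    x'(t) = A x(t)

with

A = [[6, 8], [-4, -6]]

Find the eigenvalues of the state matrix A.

det(sI - A) = s^2 - (tr A)s + det A, with tr A = 6 + (-6) = 0 and det A = 6·(-6) - 8·(-4) = -36 - (-32) = -4.
So p(s) = det(sI - A) = s^2 - 4.
Factor s^2 - 4: two numbers with sum 0 and product -4 are 2 and -2, so s^2 - 4 = (s - 2)(s + 2).
Hence p(s) = (s - 2) (s + 2), with roots -2, 2.
At least one eigenvalue has non-negative real part, so the system is not asymptotically stable.

-2, 2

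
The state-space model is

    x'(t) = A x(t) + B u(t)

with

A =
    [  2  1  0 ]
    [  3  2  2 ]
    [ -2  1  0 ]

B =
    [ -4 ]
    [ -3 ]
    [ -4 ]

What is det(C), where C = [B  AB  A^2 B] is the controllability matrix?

628

AB = [[-11], [-26], [5]]
A^2B = [[-48], [-75], [-4]]
Controllability matrix C = [B  AB  A^2B] = [[-4, -11, -48], [-3, -26, -75], [-4, 5, -4]]
Expanding along the first row, det(C) = (-4)·((-26)·(-4) - (-75)·5) - (-11)·((-3)·(-4) - (-75)·(-4)) + (-48)·((-3)·5 - (-26)·(-4)) = (-4)·479 - (-11)·(-288) + (-48)·(-119) = 628
Since det(C) ≠ 0, rank(C) = 3 and the system is completely controllable.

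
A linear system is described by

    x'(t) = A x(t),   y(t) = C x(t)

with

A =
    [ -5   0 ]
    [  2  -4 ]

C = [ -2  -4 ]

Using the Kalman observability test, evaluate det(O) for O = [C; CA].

-24

CA = [[2, 16]]
Observability matrix O = [C; CA] = [[-2, -4], [2, 16]]
det(O) = (-2)·16 - (-4)·2 = -32 - (-8) = -24
Since det(O) ≠ 0, rank(O) = 2 and the system is completely observable.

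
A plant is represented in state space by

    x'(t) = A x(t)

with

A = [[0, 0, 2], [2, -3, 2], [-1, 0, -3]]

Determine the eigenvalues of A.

-3, -2, -1

det(sI - A) = s^3 - (tr A)s^2 + (M11 + M22 + M33)s - det A, where Mii is the 2×2 principal minor of A obtained by deleting row i and column i.
tr A = 0 + (-3) + (-3) = -6; M11 = (-3)·(-3) - 2·0 = 9 - 0 = 9; M22 = 0·(-3) - 2·(-1) = 0 - (-2) = 2; M33 = 0·(-3) - 0·2 = 0 - 0 = 0; sum of minors = 11.
det A = 0·((-3)·(-3) - 2·0) - 0·(2·(-3) - 2·(-1)) + 2·(2·0 - (-3)·(-1)) = 0·9 - 0·(-4) + 2·(-3) = -6.
So p(s) = det(sI - A) = s^3 + 6s^2 + 11s + 6.
Rational-root test: any integer root divides 6. Testing small divisors, s = -1 works: p(-1) = -1 + 6 + (-11) + 6 = 0, so (s + 1) is a factor.
Dividing, p(s) = (s + 1)(s^2 + 5s + 6).
Factor s^2 + 5s + 6: two numbers with sum -5 and product 6 are -2 and -3, so s^2 + 5s + 6 = (s + 2)(s + 3).
Hence p(s) = (s + 1) (s + 2) (s + 3), with roots -3, -2, -1.
All eigenvalues have negative real part, so the system is asymptotically stable.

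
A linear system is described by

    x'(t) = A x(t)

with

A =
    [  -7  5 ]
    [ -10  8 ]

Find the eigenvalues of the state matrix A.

det(sI - A) = s^2 - (tr A)s + det A, with tr A = (-7) + 8 = 1 and det A = (-7)·8 - 5·(-10) = -56 - (-50) = -6.
So p(s) = det(sI - A) = s^2 - s - 6.
Factor s^2 - s - 6: two numbers with sum 1 and product -6 are 3 and -2, so s^2 - s - 6 = (s - 3)(s + 2).
Hence p(s) = (s - 3) (s + 2), with roots -2, 3.
At least one eigenvalue has non-negative real part, so the system is not asymptotically stable.

-2, 3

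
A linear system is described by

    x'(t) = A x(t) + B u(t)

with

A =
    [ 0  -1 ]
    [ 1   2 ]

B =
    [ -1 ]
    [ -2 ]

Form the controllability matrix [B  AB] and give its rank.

AB = [[2], [-5]]
Controllability matrix C = [B  AB] = [[-1, 2], [-2, -5]]
det(C) = (-1)·(-5) - 2·(-2) = 5 - (-4) = 9 ≠ 0, so rank(C) = 2.
rank(C) = 2 = n, so the pair (A, B) is completely controllable.

2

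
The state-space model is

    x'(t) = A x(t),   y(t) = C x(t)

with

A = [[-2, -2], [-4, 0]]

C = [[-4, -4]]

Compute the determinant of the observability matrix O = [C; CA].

CA = [[24, 8]]
Observability matrix O = [C; CA] = [[-4, -4], [24, 8]]
det(O) = (-4)·8 - (-4)·24 = -32 - (-96) = 64
Since det(O) ≠ 0, rank(O) = 2 and the system is completely observable.

64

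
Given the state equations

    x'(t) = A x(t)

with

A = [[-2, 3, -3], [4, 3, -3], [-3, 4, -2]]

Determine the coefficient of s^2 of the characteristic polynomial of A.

1

Expand det(sI - A) for the 3×3 matrix.
p(s) = s^3 + s^2 - 17s + 36.
(Check: constant term = det(-A) = (-1)^3 det A = 36; coefficient of s^2 = -tr A = 1.)
The coefficient of s^2 is 1.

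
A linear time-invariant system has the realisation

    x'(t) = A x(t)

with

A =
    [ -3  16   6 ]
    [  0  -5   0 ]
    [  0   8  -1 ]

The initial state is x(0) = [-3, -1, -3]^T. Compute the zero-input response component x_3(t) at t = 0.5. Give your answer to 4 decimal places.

-2.8685

det(sI - A) = s^3 - (tr A)s^2 + (M11 + M22 + M33)s - det A, where Mii is the 2×2 principal minor of A obtained by deleting row i and column i.
tr A = (-3) + (-5) + (-1) = -9; M11 = (-5)·(-1) - 0·8 = 5 - 0 = 5; M22 = (-3)·(-1) - 6·0 = 3 - 0 = 3; M33 = (-3)·(-5) - 16·0 = 15 - 0 = 15; sum of minors = 23.
det A = (-3)·((-5)·(-1) - 0·8) - 16·(0·(-1) - 0·0) + 6·(0·8 - (-5)·0) = (-3)·5 - 16·0 + 6·0 = -15.
So p(s) = det(sI - A) = s^3 + 9s^2 + 23s + 15.
Rational-root test: any integer root divides 15. Testing small divisors, s = -1 works: p(-1) = -1 + 9 + (-23) + 15 = 0, so (s + 1) is a factor.
Dividing, p(s) = (s + 1)(s^2 + 8s + 15).
Factor s^2 + 8s + 15: two numbers with sum -8 and product 15 are -3 and -5, so s^2 + 8s + 15 = (s + 3)(s + 5).
Hence p(s) = (s + 1) (s + 3) (s + 5), with roots -5, -3, -1.
The eigenvalues -5, -3, -1 are distinct and real, so A is diagonalisable and x(t) = e^{At} x(0) = V diag(e^{λ_i t}) V^{-1} x(0), where the columns of V are the eigenvectors.
λ = -5: A - (-5)I = [[2, 16, 6], [0, 0, 0], [0, 8, 4]]. v must be orthogonal to every row; (row 1) × (row 3) = [16, -8, 16], so take v_1 = [-2, 1, -2]^T.
λ = -3: A - (-3)I = [[0, 16, 6], [0, -2, 0], [0, 8, 2]]. v must be orthogonal to every row; (row 1) × (row 2) = [12, 0, 0], so take v_2 = [1, 0, 0]^T.
λ = -1: A - (-1)I = [[-2, 16, 6], [0, -4, 0], [0, 8, 0]]. v must be orthogonal to every row; (row 1) × (row 2) = [24, 0, 8], so take v_3 = [3, 0, 1]^T.
V = [v_1 v_2 v_3] = [[-2, 1, 3], [1, 0, 0], [-2, 0, 1]] has det V = -1, so V^{-1} = adj(V)/det V = [[0, 1, 0], [1, -4, -3], [0, 2, 1]].
Modal coordinates z(0) = V^{-1} x(0): 0·(-3) + 1·(-1) + 0·(-3) = -1; 1·(-3) + (-4)·(-1) + (-3)·(-3) = 10; 0·(-3) + 2·(-1) + 1·(-3) = -5; so z(0) = [-1, 10, -5]^T.
x_3(t) = Σ_i (v_i)_3 · z_i(0) · e^{λ_i t} (row 3 of V times the modal terms).
x_3(0.5) = (-2)·(-1)·e^{-5·0.5} + 0·10·e^{-3·0.5} + 1·(-5)·e^{-1·0.5} = 2·0.082085 + 0·0.223130 + (-5)·0.606531 = -2.8685.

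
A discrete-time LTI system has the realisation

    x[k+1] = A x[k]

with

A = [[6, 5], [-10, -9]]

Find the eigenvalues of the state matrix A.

-4, 1

det(zI - A) = z^2 - (tr A)z + det A, with tr A = 6 + (-9) = -3 and det A = 6·(-9) - 5·(-10) = -54 - (-50) = -4.
So p(z) = det(zI - A) = z^2 + 3z - 4.
Factor z^2 + 3z - 4: two numbers with sum -3 and product -4 are 1 and -4, so z^2 + 3z - 4 = (z - 1)(z + 4).
Hence p(z) = (z - 1) (z + 4), with roots -4, 1.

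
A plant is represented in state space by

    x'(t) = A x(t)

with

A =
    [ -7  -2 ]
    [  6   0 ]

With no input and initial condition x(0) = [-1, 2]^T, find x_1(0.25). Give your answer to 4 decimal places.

det(sI - A) = s^2 - (tr A)s + det A, with tr A = (-7) + 0 = -7 and det A = (-7)·0 - (-2)·6 = 0 - (-12) = 12.
So p(s) = det(sI - A) = s^2 + 7s + 12.
Factor s^2 + 7s + 12: two numbers with sum -7 and product 12 are -3 and -4, so s^2 + 7s + 12 = (s + 3)(s + 4).
Hence p(s) = (s + 3) (s + 4), with roots -4, -3.
The eigenvalues -4, -3 are distinct and real, so A is diagonalisable and x(t) = e^{At} x(0) = V diag(e^{λ_i t}) V^{-1} x(0), where the columns of V are the eigenvectors.
λ = -4: A - (-4)I = [[-3, -2], [6, 4]]. Row 1 gives (-3)·v1 + (-2)·v2 = 0, so take v_1 = [-2, 3]^T.
λ = -3: A - (-3)I = [[-4, -2], [6, 3]]. Row 1 gives (-4)·v1 + (-2)·v2 = 0, so take v_2 = [-1, 2]^T.
V = [v_1 v_2] = [[-2, -1], [3, 2]] has det V = -1, so V^{-1} = adj(V)/det V = [[-2, -1], [3, 2]].
Modal coordinates z(0) = V^{-1} x(0): (-2)·(-1) + (-1)·2 = 0; 3·(-1) + 2·2 = 1; so z(0) = [0, 1]^T.
x_1(t) = Σ_i (v_i)_1 · z_i(0) · e^{λ_i t} (row 1 of V times the modal terms).
x_1(0.25) = (-2)·0·e^{-4·0.25} + (-1)·1·e^{-3·0.25} = 0·0.367879 + (-1)·0.472367 = -0.4724.

-0.4724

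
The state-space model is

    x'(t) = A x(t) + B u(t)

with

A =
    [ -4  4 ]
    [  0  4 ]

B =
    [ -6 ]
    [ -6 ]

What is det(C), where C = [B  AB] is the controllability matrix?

AB = [[0], [-24]]
Controllability matrix C = [B  AB] = [[-6, 0], [-6, -24]]
det(C) = (-6)·(-24) - 0·(-6) = 144 - 0 = 144
Since det(C) ≠ 0, rank(C) = 2 and the system is completely controllable.

144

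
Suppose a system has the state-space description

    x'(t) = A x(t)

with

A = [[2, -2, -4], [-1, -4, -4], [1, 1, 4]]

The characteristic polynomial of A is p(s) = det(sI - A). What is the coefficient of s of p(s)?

Expand det(sI - A) for the 3×3 matrix.
p(s) = s^3 - 2s^2 - 10s + 36.
(Check: constant term = det(-A) = (-1)^3 det A = 36; coefficient of s^2 = -tr A = -2.)
The coefficient of s is -10.

-10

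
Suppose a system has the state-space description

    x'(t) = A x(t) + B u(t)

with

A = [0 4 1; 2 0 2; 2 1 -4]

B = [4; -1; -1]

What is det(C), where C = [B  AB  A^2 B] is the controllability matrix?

AB = [[-5], [6], [11]]
A^2B = [[35], [12], [-48]]
Controllability matrix C = [B  AB  A^2B] = [[4, -5, 35], [-1, 6, 12], [-1, 11, -48]]
Expanding along the first row, det(C) = 4·(6·(-48) - 12·11) - (-5)·((-1)·(-48) - 12·(-1)) + 35·((-1)·11 - 6·(-1)) = 4·(-420) - (-5)·60 + 35·(-5) = -1555
Since det(C) ≠ 0, rank(C) = 3 and the system is completely controllable.

-1555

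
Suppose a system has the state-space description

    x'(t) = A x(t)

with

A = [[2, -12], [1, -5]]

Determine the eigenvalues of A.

-2, -1

det(sI - A) = s^2 - (tr A)s + det A, with tr A = 2 + (-5) = -3 and det A = 2·(-5) - (-12)·1 = -10 - (-12) = 2.
So p(s) = det(sI - A) = s^2 + 3s + 2.
Factor s^2 + 3s + 2: two numbers with sum -3 and product 2 are -1 and -2, so s^2 + 3s + 2 = (s + 1)(s + 2).
Hence p(s) = (s + 1) (s + 2), with roots -2, -1.
All eigenvalues have negative real part, so the system is asymptotically stable.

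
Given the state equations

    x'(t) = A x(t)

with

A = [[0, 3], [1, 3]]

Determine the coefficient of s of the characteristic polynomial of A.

For a 2×2 matrix, det(sI - A) = s^2 - (tr A)s + det A.
tr A = 3, det A = -3.
So p(s) = s^2 - 3s - 3.
The coefficient of s is -3.

-3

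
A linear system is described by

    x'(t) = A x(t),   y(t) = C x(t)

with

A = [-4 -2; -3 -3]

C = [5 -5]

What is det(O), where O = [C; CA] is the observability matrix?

CA = [[-5, 5]]
Observability matrix O = [C; CA] = [[5, -5], [-5, 5]]
det(O) = 5·5 - (-5)·(-5) = 25 - 25 = 0
Since det(O) = 0, rank(O) < 2 and the system is not completely observable.

0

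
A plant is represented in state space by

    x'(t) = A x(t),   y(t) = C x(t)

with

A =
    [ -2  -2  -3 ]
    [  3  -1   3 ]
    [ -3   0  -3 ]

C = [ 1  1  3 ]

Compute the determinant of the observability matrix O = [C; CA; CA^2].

-75

CA = [[-8, -3, -9]]
CA^2 = [[34, 19, 42]]
Observability matrix O = [C; CA; CA^2] = [[1, 1, 3], [-8, -3, -9], [34, 19, 42]]
Expanding along the first row, det(O) = 1·((-3)·42 - (-9)·19) - 1·((-8)·42 - (-9)·34) + 3·((-8)·19 - (-3)·34) = 1·45 - 1·(-30) + 3·(-50) = -75
Since det(O) ≠ 0, rank(O) = 3 and the system is completely observable.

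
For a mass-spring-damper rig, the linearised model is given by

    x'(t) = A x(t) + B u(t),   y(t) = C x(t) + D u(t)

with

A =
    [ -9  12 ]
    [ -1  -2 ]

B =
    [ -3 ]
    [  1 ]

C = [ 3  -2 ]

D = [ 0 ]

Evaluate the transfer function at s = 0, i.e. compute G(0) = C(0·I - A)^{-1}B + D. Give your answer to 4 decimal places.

G(0) = C(-A)^{-1}B + D = -C A^{-1} B + D.
det A = 30, so A^{-1} = (1/30)·adj(A) = [[-1/15, -2/5], [1/30, -3/10]]
A^{-1} B = [-1/5, -2/5]^T
C A^{-1} B = 1/5
G(0) = D - C A^{-1} B = 0 - (1/5) = -1/5 ≈ -0.2000

-0.2000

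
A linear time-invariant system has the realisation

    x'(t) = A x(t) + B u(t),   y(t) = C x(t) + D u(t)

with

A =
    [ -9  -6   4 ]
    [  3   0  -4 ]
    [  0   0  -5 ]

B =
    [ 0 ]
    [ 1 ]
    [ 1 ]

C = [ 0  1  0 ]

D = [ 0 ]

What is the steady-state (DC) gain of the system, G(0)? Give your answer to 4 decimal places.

0.2333

G(0) = C(-A)^{-1}B + D = -C A^{-1} B + D.
det A = -90, so A^{-1} = (1/-90)·adj(A) = [[0, 1/3, -4/15], [-1/6, -1/2, 4/15], [0, 0, -1/5]]
A^{-1} B = [1/15, -7/30, -1/5]^T
C A^{-1} B = -7/30
G(0) = D - C A^{-1} B = 0 - (-7/30) = 7/30 ≈ 0.2333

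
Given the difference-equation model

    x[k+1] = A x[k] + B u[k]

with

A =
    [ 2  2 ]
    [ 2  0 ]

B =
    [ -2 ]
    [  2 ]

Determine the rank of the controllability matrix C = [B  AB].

AB = [[0], [-4]]
Controllability matrix C = [B  AB] = [[-2, 0], [2, -4]]
det(C) = (-2)·(-4) - 0·2 = 8 - 0 = 8 ≠ 0, so rank(C) = 2.
rank(C) = 2 = n, so the pair (A, B) is completely controllable.

2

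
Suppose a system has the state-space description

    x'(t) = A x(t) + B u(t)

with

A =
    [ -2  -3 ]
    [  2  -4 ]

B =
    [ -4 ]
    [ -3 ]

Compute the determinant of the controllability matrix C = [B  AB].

35

AB = [[17], [4]]
Controllability matrix C = [B  AB] = [[-4, 17], [-3, 4]]
det(C) = (-4)·4 - 17·(-3) = -16 - (-51) = 35
Since det(C) ≠ 0, rank(C) = 2 and the system is completely controllable.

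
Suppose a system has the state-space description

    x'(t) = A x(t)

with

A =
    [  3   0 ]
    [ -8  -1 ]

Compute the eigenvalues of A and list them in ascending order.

det(sI - A) = s^2 - (tr A)s + det A, with tr A = 3 + (-1) = 2 and det A = 3·(-1) - 0·(-8) = -3 - 0 = -3.
So p(s) = det(sI - A) = s^2 - 2s - 3.
Factor s^2 - 2s - 3: two numbers with sum 2 and product -3 are 3 and -1, so s^2 - 2s - 3 = (s - 3)(s + 1).
Hence p(s) = (s - 3) (s + 1), with roots -1, 3.
At least one eigenvalue has non-negative real part, so the system is not asymptotically stable.

-1, 3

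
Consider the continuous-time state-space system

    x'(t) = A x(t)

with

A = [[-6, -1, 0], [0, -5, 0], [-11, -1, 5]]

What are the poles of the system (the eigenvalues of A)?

-6, -5, 5

det(sI - A) = s^3 - (tr A)s^2 + (M11 + M22 + M33)s - det A, where Mii is the 2×2 principal minor of A obtained by deleting row i and column i.
tr A = (-6) + (-5) + 5 = -6; M11 = (-5)·5 - 0·(-1) = -25 - 0 = -25; M22 = (-6)·5 - 0·(-11) = -30 - 0 = -30; M33 = (-6)·(-5) - (-1)·0 = 30 - 0 = 30; sum of minors = -25.
det A = (-6)·((-5)·5 - 0·(-1)) - (-1)·(0·5 - 0·(-11)) + 0·(0·(-1) - (-5)·(-11)) = (-6)·(-25) - (-1)·0 + 0·(-55) = 150.
So p(s) = det(sI - A) = s^3 + 6s^2 - 25s - 150.
Rational-root test: any integer root divides -150. Testing small divisors, s = -5 works: p(-5) = -125 + 150 + 125 + (-150) = 0, so (s + 5) is a factor.
Dividing, p(s) = (s + 5)(s^2 + s - 30).
Factor s^2 + s - 30: two numbers with sum -1 and product -30 are 5 and -6, so s^2 + s - 30 = (s - 5)(s + 6).
Hence p(s) = (s - 5) (s + 5) (s + 6), with roots -6, -5, 5.
At least one eigenvalue has non-negative real part, so the system is not asymptotically stable.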